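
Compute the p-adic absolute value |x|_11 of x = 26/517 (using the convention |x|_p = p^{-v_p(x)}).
|26/517|_11 = 11

Step 1 — compute v_11(x) by factoring powers of 11 out of the numerator and denominator: v_11(26/517) = -1. Step 2 — apply |x|_p = p^{-v_p(x)} = 11^{1} = 11.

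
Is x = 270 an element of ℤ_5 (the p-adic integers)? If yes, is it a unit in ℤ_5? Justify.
x ∈ ℤ_5 but not a unit; v_5(x) = 1 > 0

ℤ_5 = {x ∈ ℚ_5 : v_5(x) ≥ 0} and ℤ_5^× = {x ∈ ℤ_5 : v_5(x) = 0}. Here v_5(270) = v_5(num) − v_5(den) = 1; compare against these criteria.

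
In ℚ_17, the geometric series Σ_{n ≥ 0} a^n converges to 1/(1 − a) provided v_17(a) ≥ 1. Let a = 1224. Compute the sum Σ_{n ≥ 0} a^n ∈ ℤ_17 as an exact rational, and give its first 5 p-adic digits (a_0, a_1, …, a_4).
Σ a^n = 1/(1 − a) = -1/1223;  first 5 digits = (1, 4, 3, 12, 10)

v_17(a) = 1 ≥ 1, so the series converges in ℤ_17 to 1/(1 − a) = 1/(1 − 1224) = -1/1223. Expand this rational in ℤ_17: compute digits iteratively via d_i = x_i mod 17, x_{i+1} = (x_i − d_i)/17. The first 5 digits are (1, 4, 3, 12, 10).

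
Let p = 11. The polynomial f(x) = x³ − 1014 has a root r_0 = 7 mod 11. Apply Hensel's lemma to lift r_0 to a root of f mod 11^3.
r_2 = 568 (mod 1331)

Hensel: r_{i+1} = r_i − f(r_i)/f′(r_i) mod 11^{i+2}, where f′(x) = 3x². Iterate:
  r_0 = 7 (mod 11)
  r_1 = 84 (mod 121)
  r_2 = 568 (mod 1331)
Final: r = 568 with f(r) ≡ 0 mod 11^3.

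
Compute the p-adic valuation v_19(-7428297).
v_19(-7428297) = 5

v_19(n) is the largest exponent k such that 19^k divides n. Factor out: -7428297 = -19^5 · 3. (Sign doesn't affect v_p.) So v_19(-7428297) = 5.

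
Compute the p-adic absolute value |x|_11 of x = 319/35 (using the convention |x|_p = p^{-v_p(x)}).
|319/35|_11 = 1/11

Step 1 — compute v_11(x) by factoring powers of 11 out of the numerator and denominator: v_11(319/35) = 1. Step 2 — apply |x|_p = p^{-v_p(x)} = 11^{-1} = 1/11.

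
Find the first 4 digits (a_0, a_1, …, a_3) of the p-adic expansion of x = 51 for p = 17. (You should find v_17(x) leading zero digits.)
(a_0, …, a_3) = (0, 3, 0, 0)

v_17(51) = 1, so a_0 = ... = a_0 = 0. Factor out: x = 17^1 · u with u = 3 a unit in ℤ_17. Expand u iteratively via a_{v+i} = u_i mod 17, u_{i+1} = (u_i − a_{v+i})/17:
  u_0 = 3;  a_1 = 3;  u_1 = (u_0 − 3)/17 = 0
  u_1 = 0;  a_2 = 0;  u_2 = (u_1 − 0)/17 = 0
  u_2 = 0;  a_3 = 0;  u_3 = (u_2 − 0)/17 = 0
Digits: (0, 3, 0, 0).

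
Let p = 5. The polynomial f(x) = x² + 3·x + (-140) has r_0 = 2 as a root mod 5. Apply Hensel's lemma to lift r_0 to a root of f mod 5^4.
r_3 = 417 (mod 625)

Hensel: r_{i+1} = r_i − f(r_i)·(f′(r_i))^{-1} mod 5^{i+2}, f′(x) = 2x + 3. Iterate:
  r_0 = 2 (mod 5)
  r_1 = 17 (mod 25)
  r_2 = 42 (mod 125)
  r_3 = 417 (mod 625)
Final: r = 417 satisfies f(r) ≡ 0 mod 5^4.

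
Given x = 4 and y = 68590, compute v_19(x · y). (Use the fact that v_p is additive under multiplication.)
v_19(274360) = 3

v_p(x) = 0 (factor: 4 = 19^0 · 4); v_p(y) = 3 (factor: 68590 = 19^3 · 10). Additivity: v_p(xy) = v_p(x) + v_p(y) = 0 + 3 = 3. (Direct check: xy = 274360 = 19^3 · (40).)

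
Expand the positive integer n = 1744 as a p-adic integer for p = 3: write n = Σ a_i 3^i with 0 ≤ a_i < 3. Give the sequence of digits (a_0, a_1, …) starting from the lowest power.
(a_0, a_1, …) = (1, 2, 1, 1, 0, 1, 2)

Repeated division by 3 gives the digits low-to-high: 1744 = 1 + 2·3^1 + 1·3^2 + 1·3^3 + 1·3^5 + 2·3^6. Digit sequence: (1, 2, 1, 1, 0, 1, 2).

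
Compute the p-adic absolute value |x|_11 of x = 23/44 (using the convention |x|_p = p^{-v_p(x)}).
|23/44|_11 = 11

Step 1 — compute v_11(x) by factoring powers of 11 out of the numerator and denominator: v_11(23/44) = -1. Step 2 — apply |x|_p = p^{-v_p(x)} = 11^{1} = 11.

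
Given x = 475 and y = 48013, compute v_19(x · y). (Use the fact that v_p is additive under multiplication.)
v_19(22806175) = 4

v_p(x) = 1 (factor: 475 = 19^1 · 25); v_p(y) = 3 (factor: 48013 = 19^3 · 7). Additivity: v_p(xy) = v_p(x) + v_p(y) = 1 + 3 = 4. (Direct check: xy = 22806175 = 19^4 · (175).)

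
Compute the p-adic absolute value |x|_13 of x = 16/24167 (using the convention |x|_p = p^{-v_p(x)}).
|16/24167|_13 = 2197

Step 1 — compute v_13(x) by factoring powers of 13 out of the numerator and denominator: v_13(16/24167) = -3. Step 2 — apply |x|_p = p^{-v_p(x)} = 13^{3} = 2197.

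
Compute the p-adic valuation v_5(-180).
v_5(-180) = 1

v_5(n) is the largest exponent k such that 5^k divides n. Factor out: -180 = -5^1 · 36. (Sign doesn't affect v_p.) So v_5(-180) = 1.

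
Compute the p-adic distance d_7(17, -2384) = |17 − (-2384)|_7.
d_7(17, -2384) = 1/2401

Step 1 — x − y = 17 − (-2384) = 2401. Step 2 — v_7(2401) = 4 (factor: 2401 = (7^4 · 1); the sign does not affect v_p). Step 3 — |x − y|_7 = 7^{-4} = 1/2401.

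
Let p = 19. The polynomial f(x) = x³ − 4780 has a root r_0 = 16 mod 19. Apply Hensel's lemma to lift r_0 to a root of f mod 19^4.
r_3 = 26996 (mod 130321)

Hensel: r_{i+1} = r_i − f(r_i)/f′(r_i) mod 19^{i+2}, where f′(x) = 3x². Iterate:
  r_0 = 16 (mod 19)
  r_1 = 282 (mod 361)
  r_2 = 6419 (mod 6859)
  r_3 = 26996 (mod 130321)
Final: r = 26996 with f(r) ≡ 0 mod 19^4.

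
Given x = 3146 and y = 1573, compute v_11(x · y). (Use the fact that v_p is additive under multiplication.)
v_11(4948658) = 4

v_p(x) = 2 (factor: 3146 = 11^2 · 26); v_p(y) = 2 (factor: 1573 = 11^2 · 13). Additivity: v_p(xy) = v_p(x) + v_p(y) = 2 + 2 = 4. (Direct check: xy = 4948658 = 11^4 · (338).)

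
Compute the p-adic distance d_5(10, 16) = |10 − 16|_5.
d_5(10, 16) = 1

Step 1 — x − y = 10 − 16 = -6. Step 2 — v_5(-6) = 0 (factor: -6 = −(5^0 · 6); the sign does not affect v_p). Step 3 — |x − y|_5 = 5^{0} = 1.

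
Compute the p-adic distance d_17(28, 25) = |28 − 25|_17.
d_17(28, 25) = 1

Step 1 — x − y = 28 − 25 = 3. Step 2 — v_17(3) = 0 (factor: 3 = (17^0 · 3); the sign does not affect v_p). Step 3 — |x − y|_17 = 17^{0} = 1.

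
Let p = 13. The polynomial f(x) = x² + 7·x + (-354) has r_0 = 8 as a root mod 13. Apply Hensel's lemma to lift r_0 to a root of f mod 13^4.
r_3 = 18858 (mod 28561)

Hensel: r_{i+1} = r_i − f(r_i)·(f′(r_i))^{-1} mod 13^{i+2}, f′(x) = 2x + 7. Iterate:
  r_0 = 8 (mod 13)
  r_1 = 99 (mod 169)
  r_2 = 1282 (mod 2197)
  r_3 = 18858 (mod 28561)
Final: r = 18858 satisfies f(r) ≡ 0 mod 13^4.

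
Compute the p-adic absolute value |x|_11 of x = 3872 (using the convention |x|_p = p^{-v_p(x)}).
|3872|_11 = 1/121

Step 1 — compute v_11(x) by factoring powers of 11 out of the numerator and denominator: v_11(3872) = 2. Step 2 — apply |x|_p = p^{-v_p(x)} = 11^{-2} = 1/121.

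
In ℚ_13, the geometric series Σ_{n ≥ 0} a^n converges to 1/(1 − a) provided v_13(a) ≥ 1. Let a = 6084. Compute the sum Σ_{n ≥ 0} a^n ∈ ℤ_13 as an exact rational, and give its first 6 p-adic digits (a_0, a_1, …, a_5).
Σ a^n = 1/(1 − a) = -1/6083;  first 6 digits = (1, 0, 10, 2, 9, 8)

v_13(a) = 2 ≥ 1, so the series converges in ℤ_13 to 1/(1 − a) = 1/(1 − 6084) = -1/6083. Expand this rational in ℤ_13: compute digits iteratively via d_i = x_i mod 13, x_{i+1} = (x_i − d_i)/13. The first 6 digits are (1, 0, 10, 2, 9, 8).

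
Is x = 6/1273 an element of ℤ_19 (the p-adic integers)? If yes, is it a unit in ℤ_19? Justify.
x ∉ ℤ_19 (v_19(x) = -1 < 0)

ℤ_19 = {x ∈ ℚ_19 : v_19(x) ≥ 0} and ℤ_19^× = {x ∈ ℤ_19 : v_19(x) = 0}. Here v_19(6/1273) = v_19(num) − v_19(den) = -1; compare against these criteria.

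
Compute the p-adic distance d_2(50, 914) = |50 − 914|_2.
d_2(50, 914) = 1/32

Step 1 — x − y = 50 − 914 = -864. Step 2 — v_2(-864) = 5 (factor: -864 = −(2^5 · 27); the sign does not affect v_p). Step 3 — |x − y|_2 = 2^{-5} = 1/32.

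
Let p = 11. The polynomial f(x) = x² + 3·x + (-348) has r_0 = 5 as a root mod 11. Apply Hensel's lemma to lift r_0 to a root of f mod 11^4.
r_3 = 764 (mod 14641)

Hensel: r_{i+1} = r_i − f(r_i)·(f′(r_i))^{-1} mod 11^{i+2}, f′(x) = 2x + 3. Iterate:
  r_0 = 5 (mod 11)
  r_1 = 38 (mod 121)
  r_2 = 764 (mod 1331)
  r_3 = 764 (mod 14641)
Final: r = 764 satisfies f(r) ≡ 0 mod 11^4.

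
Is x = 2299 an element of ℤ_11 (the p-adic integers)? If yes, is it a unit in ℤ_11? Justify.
x ∈ ℤ_11 but not a unit; v_11(x) = 2 > 0

ℤ_11 = {x ∈ ℚ_11 : v_11(x) ≥ 0} and ℤ_11^× = {x ∈ ℤ_11 : v_11(x) = 0}. Here v_11(2299) = v_11(num) − v_11(den) = 2; compare against these criteria.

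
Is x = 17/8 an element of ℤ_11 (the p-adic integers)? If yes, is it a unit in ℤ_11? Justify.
x ∈ ℤ_11^× (unit); v_11(x) = 0

ℤ_11 = {x ∈ ℚ_11 : v_11(x) ≥ 0} and ℤ_11^× = {x ∈ ℤ_11 : v_11(x) = 0}. Here v_11(17/8) = v_11(num) − v_11(den) = 0; compare against these criteria.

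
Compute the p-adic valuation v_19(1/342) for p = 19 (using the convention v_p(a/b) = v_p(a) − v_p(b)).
v_19(1/342) = -1

Factor powers of 19 from the numerator and denominator of the reduced fraction: 1 = 19^0 · 1 and 342 = 19^1 · 18. Apply v_p(a/b) = v_p(a) − v_p(b): v_19(1/342) = 0 − 1 = -1.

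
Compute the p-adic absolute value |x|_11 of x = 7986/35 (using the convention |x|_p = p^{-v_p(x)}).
|7986/35|_11 = 1/1331

Step 1 — compute v_11(x) by factoring powers of 11 out of the numerator and denominator: v_11(7986/35) = 3. Step 2 — apply |x|_p = p^{-v_p(x)} = 11^{-3} = 1/1331.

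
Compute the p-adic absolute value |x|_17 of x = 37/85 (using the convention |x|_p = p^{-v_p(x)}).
|37/85|_17 = 17

Step 1 — compute v_17(x) by factoring powers of 17 out of the numerator and denominator: v_17(37/85) = -1. Step 2 — apply |x|_p = p^{-v_p(x)} = 17^{1} = 17.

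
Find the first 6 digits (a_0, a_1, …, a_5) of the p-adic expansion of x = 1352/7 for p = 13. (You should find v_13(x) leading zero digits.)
(a_0, …, a_5) = (0, 0, 3, 11, 1, 11)

v_13(1352/7) = 2, so a_0 = ... = a_1 = 0. Factor out: x = 13^2 · u with u = 8/7 a unit in ℤ_13. Expand u iteratively via a_{v+i} = u_i mod 13, u_{i+1} = (u_i − a_{v+i})/13:
  u_0 = 8/7;  a_2 = 3;  u_1 = (u_0 − 3)/13 = -1/7
  u_1 = -1/7;  a_3 = 11;  u_2 = (u_1 − 11)/13 = -6/7
  u_2 = -6/7;  a_4 = 1;  u_3 = (u_2 − 1)/13 = -1/7
  u_3 = -1/7;  a_5 = 11;  u_4 = (u_3 − 11)/13 = -6/7
Digits: (0, 0, 3, 11, 1, 11).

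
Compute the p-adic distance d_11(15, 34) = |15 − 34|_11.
d_11(15, 34) = 1

Step 1 — x − y = 15 − 34 = -19. Step 2 — v_11(-19) = 0 (factor: -19 = −(11^0 · 19); the sign does not affect v_p). Step 3 — |x − y|_11 = 11^{0} = 1.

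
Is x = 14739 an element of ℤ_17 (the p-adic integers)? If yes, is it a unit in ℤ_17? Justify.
x ∈ ℤ_17 but not a unit; v_17(x) = 3 > 0

ℤ_17 = {x ∈ ℚ_17 : v_17(x) ≥ 0} and ℤ_17^× = {x ∈ ℤ_17 : v_17(x) = 0}. Here v_17(14739) = v_17(num) − v_17(den) = 3; compare against these criteria.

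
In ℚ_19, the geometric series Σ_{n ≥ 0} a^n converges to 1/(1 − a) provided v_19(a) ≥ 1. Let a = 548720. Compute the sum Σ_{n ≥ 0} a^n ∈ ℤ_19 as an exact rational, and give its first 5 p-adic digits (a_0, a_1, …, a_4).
Σ a^n = 1/(1 − a) = -1/548719;  first 5 digits = (1, 0, 0, 4, 4)

v_19(a) = 3 ≥ 1, so the series converges in ℤ_19 to 1/(1 − a) = 1/(1 − 548720) = -1/548719. Expand this rational in ℤ_19: compute digits iteratively via d_i = x_i mod 19, x_{i+1} = (x_i − d_i)/19. The first 5 digits are (1, 0, 0, 4, 4).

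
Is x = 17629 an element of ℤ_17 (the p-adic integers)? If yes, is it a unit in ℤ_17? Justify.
x ∈ ℤ_17 but not a unit; v_17(x) = 2 > 0

ℤ_17 = {x ∈ ℚ_17 : v_17(x) ≥ 0} and ℤ_17^× = {x ∈ ℤ_17 : v_17(x) = 0}. Here v_17(17629) = v_17(num) − v_17(den) = 2; compare against these criteria.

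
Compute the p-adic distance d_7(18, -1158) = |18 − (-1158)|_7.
d_7(18, -1158) = 1/49

Step 1 — x − y = 18 − (-1158) = 1176. Step 2 — v_7(1176) = 2 (factor: 1176 = (7^2 · 24); the sign does not affect v_p). Step 3 — |x − y|_7 = 7^{-2} = 1/49.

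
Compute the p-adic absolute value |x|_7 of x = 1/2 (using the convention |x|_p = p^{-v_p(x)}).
|1/2|_7 = 1

Step 1 — compute v_7(x) by factoring powers of 7 out of the numerator and denominator: v_7(1/2) = 0. Step 2 — apply |x|_p = p^{-v_p(x)} = 7^{0} = 1.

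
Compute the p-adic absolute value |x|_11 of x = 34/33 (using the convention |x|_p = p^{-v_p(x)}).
|34/33|_11 = 11

Step 1 — compute v_11(x) by factoring powers of 11 out of the numerator and denominator: v_11(34/33) = -1. Step 2 — apply |x|_p = p^{-v_p(x)} = 11^{1} = 11.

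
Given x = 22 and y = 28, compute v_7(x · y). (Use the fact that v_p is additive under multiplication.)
v_7(616) = 1

v_p(x) = 0 (factor: 22 = 7^0 · 22); v_p(y) = 1 (factor: 28 = 7^1 · 4). Additivity: v_p(xy) = v_p(x) + v_p(y) = 0 + 1 = 1. (Direct check: xy = 616 = 7^1 · (88).)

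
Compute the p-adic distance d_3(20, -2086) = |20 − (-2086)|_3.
d_3(20, -2086) = 1/81

Step 1 — x − y = 20 − (-2086) = 2106. Step 2 — v_3(2106) = 4 (factor: 2106 = (3^4 · 26); the sign does not affect v_p). Step 3 — |x − y|_3 = 3^{-4} = 1/81.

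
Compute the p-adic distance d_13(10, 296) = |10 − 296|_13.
d_13(10, 296) = 1/13

Step 1 — x − y = 10 − 296 = -286. Step 2 — v_13(-286) = 1 (factor: -286 = −(13^1 · 22); the sign does not affect v_p). Step 3 — |x − y|_13 = 13^{-1} = 1/13.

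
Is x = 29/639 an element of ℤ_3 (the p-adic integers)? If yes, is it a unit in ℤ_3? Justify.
x ∉ ℤ_3 (v_3(x) = -2 < 0)

ℤ_3 = {x ∈ ℚ_3 : v_3(x) ≥ 0} and ℤ_3^× = {x ∈ ℤ_3 : v_3(x) = 0}. Here v_3(29/639) = v_3(num) − v_3(den) = -2; compare against these criteria.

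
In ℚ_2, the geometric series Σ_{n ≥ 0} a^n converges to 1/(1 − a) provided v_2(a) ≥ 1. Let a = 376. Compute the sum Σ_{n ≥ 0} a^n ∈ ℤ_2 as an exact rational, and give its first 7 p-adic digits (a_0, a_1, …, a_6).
Σ a^n = 1/(1 − a) = -1/375;  first 7 digits = (1, 0, 0, 1, 1, 1, 0)

v_2(a) = 3 ≥ 1, so the series converges in ℤ_2 to 1/(1 − a) = 1/(1 − 376) = -1/375. Expand this rational in ℤ_2: compute digits iteratively via d_i = x_i mod 2, x_{i+1} = (x_i − d_i)/2. The first 7 digits are (1, 0, 0, 1, 1, 1, 0).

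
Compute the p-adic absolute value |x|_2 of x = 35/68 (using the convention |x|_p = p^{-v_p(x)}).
|35/68|_2 = 4

Step 1 — compute v_2(x) by factoring powers of 2 out of the numerator and denominator: v_2(35/68) = -2. Step 2 — apply |x|_p = p^{-v_p(x)} = 2^{2} = 4.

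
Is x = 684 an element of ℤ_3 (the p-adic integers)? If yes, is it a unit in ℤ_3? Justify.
x ∈ ℤ_3 but not a unit; v_3(x) = 2 > 0

ℤ_3 = {x ∈ ℚ_3 : v_3(x) ≥ 0} and ℤ_3^× = {x ∈ ℤ_3 : v_3(x) = 0}. Here v_3(684) = v_3(num) − v_3(den) = 2; compare against these criteria.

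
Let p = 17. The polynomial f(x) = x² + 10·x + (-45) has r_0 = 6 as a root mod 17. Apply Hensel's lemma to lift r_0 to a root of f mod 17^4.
r_3 = 71032 (mod 83521)

Hensel: r_{i+1} = r_i − f(r_i)·(f′(r_i))^{-1} mod 17^{i+2}, f′(x) = 2x + 10. Iterate:
  r_0 = 6 (mod 17)
  r_1 = 227 (mod 289)
  r_2 = 2250 (mod 4913)
  r_3 = 71032 (mod 83521)
Final: r = 71032 satisfies f(r) ≡ 0 mod 17^4.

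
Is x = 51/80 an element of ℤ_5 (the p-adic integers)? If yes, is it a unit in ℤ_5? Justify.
x ∉ ℤ_5 (v_5(x) = -1 < 0)

ℤ_5 = {x ∈ ℚ_5 : v_5(x) ≥ 0} and ℤ_5^× = {x ∈ ℤ_5 : v_5(x) = 0}. Here v_5(51/80) = v_5(num) − v_5(den) = -1; compare against these criteria.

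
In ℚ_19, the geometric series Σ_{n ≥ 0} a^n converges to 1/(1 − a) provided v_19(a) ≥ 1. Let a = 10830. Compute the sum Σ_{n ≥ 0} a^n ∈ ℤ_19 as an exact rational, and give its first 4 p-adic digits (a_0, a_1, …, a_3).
Σ a^n = 1/(1 − a) = -1/10829;  first 4 digits = (1, 0, 11, 1)

v_19(a) = 2 ≥ 1, so the series converges in ℤ_19 to 1/(1 − a) = 1/(1 − 10830) = -1/10829. Expand this rational in ℤ_19: compute digits iteratively via d_i = x_i mod 19, x_{i+1} = (x_i − d_i)/19. The first 4 digits are (1, 0, 11, 1).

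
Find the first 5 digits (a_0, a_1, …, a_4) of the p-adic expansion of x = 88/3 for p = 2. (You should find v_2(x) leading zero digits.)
(a_0, …, a_4) = (0, 0, 0, 1, 0)

v_2(88/3) = 3, so a_0 = ... = a_2 = 0. Factor out: x = 2^3 · u with u = 11/3 a unit in ℤ_2. Expand u iteratively via a_{v+i} = u_i mod 2, u_{i+1} = (u_i − a_{v+i})/2:
  u_0 = 11/3;  a_3 = 1;  u_1 = (u_0 − 1)/2 = 4/3
  u_1 = 4/3;  a_4 = 0;  u_2 = (u_1 − 0)/2 = 2/3
Digits: (0, 0, 0, 1, 0).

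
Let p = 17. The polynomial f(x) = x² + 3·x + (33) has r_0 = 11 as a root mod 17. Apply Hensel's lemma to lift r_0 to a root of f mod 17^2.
r_1 = 96 (mod 289)

Hensel: r_{i+1} = r_i − f(r_i)·(f′(r_i))^{-1} mod 17^{i+2}, f′(x) = 2x + 3. Iterate:
  r_0 = 11 (mod 17)
  r_1 = 96 (mod 289)
Final: r = 96 satisfies f(r) ≡ 0 mod 17^2.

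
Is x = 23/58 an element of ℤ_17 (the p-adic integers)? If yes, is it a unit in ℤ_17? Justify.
x ∈ ℤ_17^× (unit); v_17(x) = 0

ℤ_17 = {x ∈ ℚ_17 : v_17(x) ≥ 0} and ℤ_17^× = {x ∈ ℤ_17 : v_17(x) = 0}. Here v_17(23/58) = v_17(num) − v_17(den) = 0; compare against these criteria.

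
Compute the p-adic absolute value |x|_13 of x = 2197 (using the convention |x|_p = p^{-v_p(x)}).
|2197|_13 = 1/2197

Step 1 — compute v_13(x) by factoring powers of 13 out of the numerator and denominator: v_13(2197) = 3. Step 2 — apply |x|_p = p^{-v_p(x)} = 13^{-3} = 1/2197.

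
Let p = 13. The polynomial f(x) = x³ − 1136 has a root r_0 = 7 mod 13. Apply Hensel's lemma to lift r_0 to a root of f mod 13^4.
r_3 = 20105 (mod 28561)

Hensel: r_{i+1} = r_i − f(r_i)/f′(r_i) mod 13^{i+2}, where f′(x) = 3x². Iterate:
  r_0 = 7 (mod 13)
  r_1 = 163 (mod 169)
  r_2 = 332 (mod 2197)
  r_3 = 20105 (mod 28561)
Final: r = 20105 with f(r) ≡ 0 mod 13^4.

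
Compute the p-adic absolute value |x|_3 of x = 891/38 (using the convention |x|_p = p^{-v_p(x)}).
|891/38|_3 = 1/81

Step 1 — compute v_3(x) by factoring powers of 3 out of the numerator and denominator: v_3(891/38) = 4. Step 2 — apply |x|_p = p^{-v_p(x)} = 3^{-4} = 1/81.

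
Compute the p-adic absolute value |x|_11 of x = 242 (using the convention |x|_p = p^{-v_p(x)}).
|242|_11 = 1/121

Step 1 — compute v_11(x) by factoring powers of 11 out of the numerator and denominator: v_11(242) = 2. Step 2 — apply |x|_p = p^{-v_p(x)} = 11^{-2} = 1/121.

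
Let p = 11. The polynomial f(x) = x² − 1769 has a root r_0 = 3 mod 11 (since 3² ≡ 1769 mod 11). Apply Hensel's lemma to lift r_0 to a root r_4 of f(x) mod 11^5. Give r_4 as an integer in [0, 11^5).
r_4 = 20463 (mod 161051)

Hensel's recurrence: r_{i+1} = r_i − f(r_i)·(f′(r_i))^{-1} mod 11^{i+2}, with f′(x) = 2x. Iterate:
  r_0 = 3 (mod 11)
  r_1 = 14 (mod 121)
  r_2 = 498 (mod 1331)
  r_3 = 5822 (mod 14641)
  r_4 = 20463 (mod 161051)
Final: r_4 = 20463, and one checks f(r_4) ≡ 0 mod 11^5.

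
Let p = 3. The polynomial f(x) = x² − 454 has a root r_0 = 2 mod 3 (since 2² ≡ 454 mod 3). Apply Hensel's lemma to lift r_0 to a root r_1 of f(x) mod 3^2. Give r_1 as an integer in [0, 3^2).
r_1 = 2 (mod 9)

Hensel's recurrence: r_{i+1} = r_i − f(r_i)·(f′(r_i))^{-1} mod 3^{i+2}, with f′(x) = 2x. Iterate:
  r_0 = 2 (mod 3)
  r_1 = 2 (mod 9)
Final: r_1 = 2, and one checks f(r_1) ≡ 0 mod 3^2.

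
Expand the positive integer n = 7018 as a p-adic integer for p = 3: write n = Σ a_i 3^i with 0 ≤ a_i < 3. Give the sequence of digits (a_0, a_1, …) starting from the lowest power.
(a_0, a_1, …) = (1, 2, 2, 1, 2, 1, 0, 0, 1)

Repeated division by 3 gives the digits low-to-high: 7018 = 1 + 2·3^1 + 2·3^2 + 1·3^3 + 2·3^4 + 1·3^5 + 1·3^8. Digit sequence: (1, 2, 2, 1, 2, 1, 0, 0, 1).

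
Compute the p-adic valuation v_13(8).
v_13(8) = 0

v_13(n) is the largest exponent k such that 13^k divides n. Factor out: 8 = 13^0 · 8. (Sign doesn't affect v_p.) So v_13(8) = 0.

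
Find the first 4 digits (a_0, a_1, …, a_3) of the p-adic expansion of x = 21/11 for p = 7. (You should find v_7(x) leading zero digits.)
(a_0, …, a_3) = (0, 6, 3, 2)

v_7(21/11) = 1, so a_0 = ... = a_0 = 0. Factor out: x = 7^1 · u with u = 3/11 a unit in ℤ_7. Expand u iteratively via a_{v+i} = u_i mod 7, u_{i+1} = (u_i − a_{v+i})/7:
  u_0 = 3/11;  a_1 = 6;  u_1 = (u_0 − 6)/7 = -9/11
  u_1 = -9/11;  a_2 = 3;  u_2 = (u_1 − 3)/7 = -6/11
  u_2 = -6/11;  a_3 = 2;  u_3 = (u_2 − 2)/7 = -4/11
Digits: (0, 6, 3, 2).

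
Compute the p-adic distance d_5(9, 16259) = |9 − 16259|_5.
d_5(9, 16259) = 1/625

Step 1 — x − y = 9 − 16259 = -16250. Step 2 — v_5(-16250) = 4 (factor: -16250 = −(5^4 · 26); the sign does not affect v_p). Step 3 — |x − y|_5 = 5^{-4} = 1/625.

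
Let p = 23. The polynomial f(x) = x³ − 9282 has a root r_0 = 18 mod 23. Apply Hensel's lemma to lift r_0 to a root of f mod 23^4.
r_3 = 34978 (mod 279841)

Hensel: r_{i+1} = r_i − f(r_i)/f′(r_i) mod 23^{i+2}, where f′(x) = 3x². Iterate:
  r_0 = 18 (mod 23)
  r_1 = 64 (mod 529)
  r_2 = 10644 (mod 12167)
  r_3 = 34978 (mod 279841)
Final: r = 34978 with f(r) ≡ 0 mod 23^4.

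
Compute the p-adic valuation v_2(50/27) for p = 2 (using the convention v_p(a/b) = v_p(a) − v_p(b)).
v_2(50/27) = 1

Factor powers of 2 from the numerator and denominator of the reduced fraction: 50 = 2^1 · 25 and 27 = 2^0 · 27. Apply v_p(a/b) = v_p(a) − v_p(b): v_2(50/27) = 1 − 0 = 1.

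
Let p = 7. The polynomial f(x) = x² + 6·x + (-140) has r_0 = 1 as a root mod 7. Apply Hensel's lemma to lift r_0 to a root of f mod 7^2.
r_1 = 36 (mod 49)

Hensel: r_{i+1} = r_i − f(r_i)·(f′(r_i))^{-1} mod 7^{i+2}, f′(x) = 2x + 6. Iterate:
  r_0 = 1 (mod 7)
  r_1 = 36 (mod 49)
Final: r = 36 satisfies f(r) ≡ 0 mod 7^2.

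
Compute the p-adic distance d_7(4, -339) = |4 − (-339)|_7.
d_7(4, -339) = 1/343

Step 1 — x − y = 4 − (-339) = 343. Step 2 — v_7(343) = 3 (factor: 343 = (7^3 · 1); the sign does not affect v_p). Step 3 — |x − y|_7 = 7^{-3} = 1/343.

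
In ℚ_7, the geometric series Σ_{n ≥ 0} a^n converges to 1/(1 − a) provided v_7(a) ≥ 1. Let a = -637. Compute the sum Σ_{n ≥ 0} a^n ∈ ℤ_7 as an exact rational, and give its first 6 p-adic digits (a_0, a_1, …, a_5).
Σ a^n = 1/(1 − a) = 1/638;  first 6 digits = (1, 0, 1, 5, 0, 3)

v_7(a) = 2 ≥ 1, so the series converges in ℤ_7 to 1/(1 − a) = 1/(1 − (-637)) = 1/638. Expand this rational in ℤ_7: compute digits iteratively via d_i = x_i mod 7, x_{i+1} = (x_i − d_i)/7. The first 6 digits are (1, 0, 1, 5, 0, 3).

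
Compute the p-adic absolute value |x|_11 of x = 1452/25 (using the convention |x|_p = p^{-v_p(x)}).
|1452/25|_11 = 1/121

Step 1 — compute v_11(x) by factoring powers of 11 out of the numerator and denominator: v_11(1452/25) = 2. Step 2 — apply |x|_p = p^{-v_p(x)} = 11^{-2} = 1/121.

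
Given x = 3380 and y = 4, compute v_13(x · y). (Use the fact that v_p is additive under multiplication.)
v_13(13520) = 2

v_p(x) = 2 (factor: 3380 = 13^2 · 20); v_p(y) = 0 (factor: 4 = 13^0 · 4). Additivity: v_p(xy) = v_p(x) + v_p(y) = 2 + 0 = 2. (Direct check: xy = 13520 = 13^2 · (80).)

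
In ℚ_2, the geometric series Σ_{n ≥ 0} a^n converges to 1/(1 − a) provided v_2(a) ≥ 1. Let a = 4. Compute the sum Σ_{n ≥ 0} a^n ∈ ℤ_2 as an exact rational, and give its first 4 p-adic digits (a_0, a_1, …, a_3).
Σ a^n = 1/(1 − a) = -1/3;  first 4 digits = (1, 0, 1, 0)

v_2(a) = 2 ≥ 1, so the series converges in ℤ_2 to 1/(1 − a) = 1/(1 − 4) = -1/3. Expand this rational in ℤ_2: compute digits iteratively via d_i = x_i mod 2, x_{i+1} = (x_i − d_i)/2. The first 4 digits are (1, 0, 1, 0).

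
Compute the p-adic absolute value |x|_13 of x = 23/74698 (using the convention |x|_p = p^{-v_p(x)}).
|23/74698|_13 = 2197

Step 1 — compute v_13(x) by factoring powers of 13 out of the numerator and denominator: v_13(23/74698) = -3. Step 2 — apply |x|_p = p^{-v_p(x)} = 13^{3} = 2197.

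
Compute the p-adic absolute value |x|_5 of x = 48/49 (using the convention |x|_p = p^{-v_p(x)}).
|48/49|_5 = 1

Step 1 — compute v_5(x) by factoring powers of 5 out of the numerator and denominator: v_5(48/49) = 0. Step 2 — apply |x|_p = p^{-v_p(x)} = 5^{0} = 1.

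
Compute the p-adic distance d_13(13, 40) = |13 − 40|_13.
d_13(13, 40) = 1

Step 1 — x − y = 13 − 40 = -27. Step 2 — v_13(-27) = 0 (factor: -27 = −(13^0 · 27); the sign does not affect v_p). Step 3 — |x − y|_13 = 13^{0} = 1.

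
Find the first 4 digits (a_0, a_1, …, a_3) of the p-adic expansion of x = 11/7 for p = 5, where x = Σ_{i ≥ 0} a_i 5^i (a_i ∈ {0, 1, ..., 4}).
(a_0, …, a_3) = (3, 4, 2, 3)

v_5(11/7) = 0 (numerator and denominator both coprime to 5), so x ∈ ℤ_5^×. Compute digits iteratively via a_i = x_i mod 5, x_{i+1} = (x_i − a_i)/5, with x_0 = x:
  x_0 = 11/7;  a_0 = 3;  x_1 = (x_0 − 3)/5 = -2/7
  x_1 = -2/7;  a_1 = 4;  x_2 = (x_1 − 4)/5 = -6/7
  x_2 = -6/7;  a_2 = 2;  x_3 = (x_2 − 2)/5 = -4/7
  x_3 = -4/7;  a_3 = 3;  x_4 = (x_3 − 3)/5 = -5/7
Digits: (3, 4, 2, 3).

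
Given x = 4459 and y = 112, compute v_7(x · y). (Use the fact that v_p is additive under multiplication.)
v_7(499408) = 4

v_p(x) = 3 (factor: 4459 = 7^3 · 13); v_p(y) = 1 (factor: 112 = 7^1 · 16). Additivity: v_p(xy) = v_p(x) + v_p(y) = 3 + 1 = 4. (Direct check: xy = 499408 = 7^4 · (208).)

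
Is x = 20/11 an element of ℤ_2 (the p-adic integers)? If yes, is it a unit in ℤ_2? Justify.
x ∈ ℤ_2 but not a unit; v_2(x) = 2 > 0

ℤ_2 = {x ∈ ℚ_2 : v_2(x) ≥ 0} and ℤ_2^× = {x ∈ ℤ_2 : v_2(x) = 0}. Here v_2(20/11) = v_2(num) − v_2(den) = 2; compare against these criteria.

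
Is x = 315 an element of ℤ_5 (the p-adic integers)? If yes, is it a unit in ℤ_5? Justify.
x ∈ ℤ_5 but not a unit; v_5(x) = 1 > 0

ℤ_5 = {x ∈ ℚ_5 : v_5(x) ≥ 0} and ℤ_5^× = {x ∈ ℤ_5 : v_5(x) = 0}. Here v_5(315) = v_5(num) − v_5(den) = 1; compare against these criteria.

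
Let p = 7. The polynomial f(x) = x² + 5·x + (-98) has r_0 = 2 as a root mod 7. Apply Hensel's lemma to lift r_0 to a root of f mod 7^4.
r_3 = 1416 (mod 2401)

Hensel: r_{i+1} = r_i − f(r_i)·(f′(r_i))^{-1} mod 7^{i+2}, f′(x) = 2x + 5. Iterate:
  r_0 = 2 (mod 7)
  r_1 = 44 (mod 49)
  r_2 = 44 (mod 343)
  r_3 = 1416 (mod 2401)
Final: r = 1416 satisfies f(r) ≡ 0 mod 7^4.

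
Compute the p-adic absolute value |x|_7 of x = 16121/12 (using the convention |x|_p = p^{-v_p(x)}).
|16121/12|_7 = 1/343

Step 1 — compute v_7(x) by factoring powers of 7 out of the numerator and denominator: v_7(16121/12) = 3. Step 2 — apply |x|_p = p^{-v_p(x)} = 7^{-3} = 1/343.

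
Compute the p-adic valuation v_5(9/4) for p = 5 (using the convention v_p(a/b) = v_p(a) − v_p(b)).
v_5(9/4) = 0

Factor powers of 5 from the numerator and denominator of the reduced fraction: 9 = 5^0 · 9 and 4 = 5^0 · 4. Apply v_p(a/b) = v_p(a) − v_p(b): v_5(9/4) = 0 − 0 = 0.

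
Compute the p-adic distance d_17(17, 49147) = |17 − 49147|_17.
d_17(17, 49147) = 1/4913

Step 1 — x − y = 17 − 49147 = -49130. Step 2 — v_17(-49130) = 3 (factor: -49130 = −(17^3 · 10); the sign does not affect v_p). Step 3 — |x − y|_17 = 17^{-3} = 1/4913.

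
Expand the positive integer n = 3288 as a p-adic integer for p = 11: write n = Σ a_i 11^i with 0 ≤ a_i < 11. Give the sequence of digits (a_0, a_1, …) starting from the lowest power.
(a_0, a_1, …) = (10, 1, 5, 2)

Repeated division by 11 gives the digits low-to-high: 3288 = 10 + 1·11^1 + 5·11^2 + 2·11^3. Digit sequence: (10, 1, 5, 2).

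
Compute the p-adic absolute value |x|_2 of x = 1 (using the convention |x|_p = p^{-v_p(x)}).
|1|_2 = 1

Step 1 — compute v_2(x) by factoring powers of 2 out of the numerator and denominator: v_2(1) = 0. Step 2 — apply |x|_p = p^{-v_p(x)} = 2^{0} = 1.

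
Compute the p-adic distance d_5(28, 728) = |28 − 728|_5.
d_5(28, 728) = 1/25

Step 1 — x − y = 28 − 728 = -700. Step 2 — v_5(-700) = 2 (factor: -700 = −(5^2 · 28); the sign does not affect v_p). Step 3 — |x − y|_5 = 5^{-2} = 1/25.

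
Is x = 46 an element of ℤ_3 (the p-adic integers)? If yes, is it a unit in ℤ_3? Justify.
x ∈ ℤ_3^× (unit); v_3(x) = 0

ℤ_3 = {x ∈ ℚ_3 : v_3(x) ≥ 0} and ℤ_3^× = {x ∈ ℤ_3 : v_3(x) = 0}. Here v_3(46) = v_3(num) − v_3(den) = 0; compare against these criteria.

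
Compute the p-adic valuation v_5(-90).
v_5(-90) = 1

v_5(n) is the largest exponent k such that 5^k divides n. Factor out: -90 = -5^1 · 18. (Sign doesn't affect v_p.) So v_5(-90) = 1.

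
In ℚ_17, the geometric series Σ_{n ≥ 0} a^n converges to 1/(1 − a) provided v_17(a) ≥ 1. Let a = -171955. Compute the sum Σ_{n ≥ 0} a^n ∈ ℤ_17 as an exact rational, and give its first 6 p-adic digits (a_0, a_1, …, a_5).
Σ a^n = 1/(1 − a) = 1/171956;  first 6 digits = (1, 0, 0, 16, 14, 16)

v_17(a) = 3 ≥ 1, so the series converges in ℤ_17 to 1/(1 − a) = 1/(1 − (-171955)) = 1/171956. Expand this rational in ℤ_17: compute digits iteratively via d_i = x_i mod 17, x_{i+1} = (x_i − d_i)/17. The first 6 digits are (1, 0, 0, 16, 14, 16).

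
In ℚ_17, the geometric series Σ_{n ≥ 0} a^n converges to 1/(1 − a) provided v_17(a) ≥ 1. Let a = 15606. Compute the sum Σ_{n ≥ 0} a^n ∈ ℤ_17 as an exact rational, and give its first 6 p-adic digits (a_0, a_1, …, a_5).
Σ a^n = 1/(1 − a) = -1/15605;  first 6 digits = (1, 0, 3, 3, 9, 1)

v_17(a) = 2 ≥ 1, so the series converges in ℤ_17 to 1/(1 − a) = 1/(1 − 15606) = -1/15605. Expand this rational in ℤ_17: compute digits iteratively via d_i = x_i mod 17, x_{i+1} = (x_i − d_i)/17. The first 6 digits are (1, 0, 3, 3, 9, 1).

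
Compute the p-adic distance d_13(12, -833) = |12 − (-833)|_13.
d_13(12, -833) = 1/169

Step 1 — x − y = 12 − (-833) = 845. Step 2 — v_13(845) = 2 (factor: 845 = (13^2 · 5); the sign does not affect v_p). Step 3 — |x − y|_13 = 13^{-2} = 1/169.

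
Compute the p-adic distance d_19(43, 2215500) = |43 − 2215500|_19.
d_19(43, 2215500) = 1/130321

Step 1 — x − y = 43 − 2215500 = -2215457. Step 2 — v_19(-2215457) = 4 (factor: -2215457 = −(19^4 · 17); the sign does not affect v_p). Step 3 — |x − y|_19 = 19^{-4} = 1/130321.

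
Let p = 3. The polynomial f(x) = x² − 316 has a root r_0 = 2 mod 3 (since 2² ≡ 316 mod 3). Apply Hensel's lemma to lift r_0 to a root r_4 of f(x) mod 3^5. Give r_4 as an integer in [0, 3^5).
r_4 = 125 (mod 243)

Hensel's recurrence: r_{i+1} = r_i − f(r_i)·(f′(r_i))^{-1} mod 3^{i+2}, with f′(x) = 2x. Iterate:
  r_0 = 2 (mod 3)
  r_1 = 8 (mod 9)
  r_2 = 17 (mod 27)
  r_3 = 44 (mod 81)
  r_4 = 125 (mod 243)
Final: r_4 = 125, and one checks f(r_4) ≡ 0 mod 3^5.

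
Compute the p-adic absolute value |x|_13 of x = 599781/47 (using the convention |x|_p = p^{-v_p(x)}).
|599781/47|_13 = 1/28561

Step 1 — compute v_13(x) by factoring powers of 13 out of the numerator and denominator: v_13(599781/47) = 4. Step 2 — apply |x|_p = p^{-v_p(x)} = 13^{-4} = 1/28561.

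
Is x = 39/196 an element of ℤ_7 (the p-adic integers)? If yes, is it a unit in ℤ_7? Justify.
x ∉ ℤ_7 (v_7(x) = -2 < 0)

ℤ_7 = {x ∈ ℚ_7 : v_7(x) ≥ 0} and ℤ_7^× = {x ∈ ℤ_7 : v_7(x) = 0}. Here v_7(39/196) = v_7(num) − v_7(den) = -2; compare against these criteria.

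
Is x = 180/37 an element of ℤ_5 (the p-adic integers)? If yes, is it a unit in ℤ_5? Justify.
x ∈ ℤ_5 but not a unit; v_5(x) = 1 > 0

ℤ_5 = {x ∈ ℚ_5 : v_5(x) ≥ 0} and ℤ_5^× = {x ∈ ℤ_5 : v_5(x) = 0}. Here v_5(180/37) = v_5(num) − v_5(den) = 1; compare against these criteria.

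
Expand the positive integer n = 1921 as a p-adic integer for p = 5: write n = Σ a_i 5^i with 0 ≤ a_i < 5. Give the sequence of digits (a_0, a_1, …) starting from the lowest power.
(a_0, a_1, …) = (1, 4, 1, 0, 3)

Repeated division by 5 gives the digits low-to-high: 1921 = 1 + 4·5^1 + 1·5^2 + 3·5^4. Digit sequence: (1, 4, 1, 0, 3).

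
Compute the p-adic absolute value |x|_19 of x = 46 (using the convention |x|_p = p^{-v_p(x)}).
|46|_19 = 1

Step 1 — compute v_19(x) by factoring powers of 19 out of the numerator and denominator: v_19(46) = 0. Step 2 — apply |x|_p = p^{-v_p(x)} = 19^{0} = 1.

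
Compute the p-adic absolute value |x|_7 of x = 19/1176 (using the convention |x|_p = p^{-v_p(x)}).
|19/1176|_7 = 49

Step 1 — compute v_7(x) by factoring powers of 7 out of the numerator and denominator: v_7(19/1176) = -2. Step 2 — apply |x|_p = p^{-v_p(x)} = 7^{2} = 49.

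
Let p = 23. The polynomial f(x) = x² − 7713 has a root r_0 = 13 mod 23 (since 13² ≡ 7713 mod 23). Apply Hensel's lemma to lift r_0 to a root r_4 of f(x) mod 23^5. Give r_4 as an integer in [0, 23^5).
r_4 = 5886242 (mod 6436343)

Hensel's recurrence: r_{i+1} = r_i − f(r_i)·(f′(r_i))^{-1} mod 23^{i+2}, with f′(x) = 2x. Iterate:
  r_0 = 13 (mod 23)
  r_1 = 59 (mod 529)
  r_2 = 9581 (mod 12167)
  r_3 = 9581 (mod 279841)
  r_4 = 5886242 (mod 6436343)
Final: r_4 = 5886242, and one checks f(r_4) ≡ 0 mod 23^5.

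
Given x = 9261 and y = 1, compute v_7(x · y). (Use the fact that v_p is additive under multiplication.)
v_7(9261) = 3

v_p(x) = 3 (factor: 9261 = 7^3 · 27); v_p(y) = 0 (factor: 1 = 7^0 · 1). Additivity: v_p(xy) = v_p(x) + v_p(y) = 3 + 0 = 3. (Direct check: xy = 9261 = 7^3 · (27).)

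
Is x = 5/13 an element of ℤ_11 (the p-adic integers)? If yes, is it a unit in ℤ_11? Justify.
x ∈ ℤ_11^× (unit); v_11(x) = 0

ℤ_11 = {x ∈ ℚ_11 : v_11(x) ≥ 0} and ℤ_11^× = {x ∈ ℤ_11 : v_11(x) = 0}. Here v_11(5/13) = v_11(num) − v_11(den) = 0; compare against these criteria.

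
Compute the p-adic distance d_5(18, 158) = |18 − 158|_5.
d_5(18, 158) = 1/5

Step 1 — x − y = 18 − 158 = -140. Step 2 — v_5(-140) = 1 (factor: -140 = −(5^1 · 28); the sign does not affect v_p). Step 3 — |x − y|_5 = 5^{-1} = 1/5.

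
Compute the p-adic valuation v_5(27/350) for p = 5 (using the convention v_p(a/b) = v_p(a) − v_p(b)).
v_5(27/350) = -2

Factor powers of 5 from the numerator and denominator of the reduced fraction: 27 = 5^0 · 27 and 350 = 5^2 · 14. Apply v_p(a/b) = v_p(a) − v_p(b): v_5(27/350) = 0 − 2 = -2.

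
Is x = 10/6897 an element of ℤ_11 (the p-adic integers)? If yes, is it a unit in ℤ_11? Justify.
x ∉ ℤ_11 (v_11(x) = -2 < 0)

ℤ_11 = {x ∈ ℚ_11 : v_11(x) ≥ 0} and ℤ_11^× = {x ∈ ℤ_11 : v_11(x) = 0}. Here v_11(10/6897) = v_11(num) − v_11(den) = -2; compare against these criteria.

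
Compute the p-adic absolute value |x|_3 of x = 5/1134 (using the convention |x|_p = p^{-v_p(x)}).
|5/1134|_3 = 81

Step 1 — compute v_3(x) by factoring powers of 3 out of the numerator and denominator: v_3(5/1134) = -4. Step 2 — apply |x|_p = p^{-v_p(x)} = 3^{4} = 81.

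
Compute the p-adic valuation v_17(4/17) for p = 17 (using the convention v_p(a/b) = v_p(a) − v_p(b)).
v_17(4/17) = -1

Factor powers of 17 from the numerator and denominator of the reduced fraction: 4 = 17^0 · 4 and 17 = 17^1 · 1. Apply v_p(a/b) = v_p(a) − v_p(b): v_17(4/17) = 0 − 1 = -1.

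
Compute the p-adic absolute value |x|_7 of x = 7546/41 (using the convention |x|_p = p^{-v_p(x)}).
|7546/41|_7 = 1/343

Step 1 — compute v_7(x) by factoring powers of 7 out of the numerator and denominator: v_7(7546/41) = 3. Step 2 — apply |x|_p = p^{-v_p(x)} = 7^{-3} = 1/343.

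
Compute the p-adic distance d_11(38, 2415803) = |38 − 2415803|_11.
d_11(38, 2415803) = 1/161051

Step 1 — x − y = 38 − 2415803 = -2415765. Step 2 — v_11(-2415765) = 5 (factor: -2415765 = −(11^5 · 15); the sign does not affect v_p). Step 3 — |x − y|_11 = 11^{-5} = 1/161051.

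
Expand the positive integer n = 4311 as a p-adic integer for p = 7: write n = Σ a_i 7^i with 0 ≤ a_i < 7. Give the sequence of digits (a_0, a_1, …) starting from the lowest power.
(a_0, a_1, …) = (6, 6, 3, 5, 1)

Repeated division by 7 gives the digits low-to-high: 4311 = 6 + 6·7^1 + 3·7^2 + 5·7^3 + 1·7^4. Digit sequence: (6, 6, 3, 5, 1).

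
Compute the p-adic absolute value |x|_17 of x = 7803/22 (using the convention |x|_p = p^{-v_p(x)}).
|7803/22|_17 = 1/289

Step 1 — compute v_17(x) by factoring powers of 17 out of the numerator and denominator: v_17(7803/22) = 2. Step 2 — apply |x|_p = p^{-v_p(x)} = 17^{-2} = 1/289.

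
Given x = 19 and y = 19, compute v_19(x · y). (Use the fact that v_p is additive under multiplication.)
v_19(361) = 2

v_p(x) = 1 (factor: 19 = 19^1 · 1); v_p(y) = 1 (factor: 19 = 19^1 · 1). Additivity: v_p(xy) = v_p(x) + v_p(y) = 1 + 1 = 2. (Direct check: xy = 361 = 19^2 · (1).)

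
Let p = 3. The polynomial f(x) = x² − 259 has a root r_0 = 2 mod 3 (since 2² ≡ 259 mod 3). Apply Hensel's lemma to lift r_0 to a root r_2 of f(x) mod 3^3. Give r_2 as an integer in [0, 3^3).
r_2 = 23 (mod 27)

Hensel's recurrence: r_{i+1} = r_i − f(r_i)·(f′(r_i))^{-1} mod 3^{i+2}, with f′(x) = 2x. Iterate:
  r_0 = 2 (mod 3)
  r_1 = 5 (mod 9)
  r_2 = 23 (mod 27)
Final: r_2 = 23, and one checks f(r_2) ≡ 0 mod 3^3.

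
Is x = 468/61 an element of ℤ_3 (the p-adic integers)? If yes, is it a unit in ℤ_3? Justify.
x ∈ ℤ_3 but not a unit; v_3(x) = 2 > 0

ℤ_3 = {x ∈ ℚ_3 : v_3(x) ≥ 0} and ℤ_3^× = {x ∈ ℤ_3 : v_3(x) = 0}. Here v_3(468/61) = v_3(num) − v_3(den) = 2; compare against these criteria.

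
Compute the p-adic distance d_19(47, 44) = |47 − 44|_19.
d_19(47, 44) = 1

Step 1 — x − y = 47 − 44 = 3. Step 2 — v_19(3) = 0 (factor: 3 = (19^0 · 3); the sign does not affect v_p). Step 3 — |x − y|_19 = 19^{0} = 1.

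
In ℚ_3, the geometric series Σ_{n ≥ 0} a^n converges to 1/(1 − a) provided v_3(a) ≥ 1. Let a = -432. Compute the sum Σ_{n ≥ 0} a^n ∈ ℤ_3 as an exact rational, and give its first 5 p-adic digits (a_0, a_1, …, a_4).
Σ a^n = 1/(1 − a) = 1/433;  first 5 digits = (1, 0, 0, 2, 0)

v_3(a) = 3 ≥ 1, so the series converges in ℤ_3 to 1/(1 − a) = 1/(1 − (-432)) = 1/433. Expand this rational in ℤ_3: compute digits iteratively via d_i = x_i mod 3, x_{i+1} = (x_i − d_i)/3. The first 5 digits are (1, 0, 0, 2, 0).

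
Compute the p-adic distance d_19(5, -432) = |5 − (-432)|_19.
d_19(5, -432) = 1/19

Step 1 — x − y = 5 − (-432) = 437. Step 2 — v_19(437) = 1 (factor: 437 = (19^1 · 23); the sign does not affect v_p). Step 3 — |x − y|_19 = 19^{-1} = 1/19.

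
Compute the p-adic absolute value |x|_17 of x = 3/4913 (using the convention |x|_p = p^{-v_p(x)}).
|3/4913|_17 = 4913

Step 1 — compute v_17(x) by factoring powers of 17 out of the numerator and denominator: v_17(3/4913) = -3. Step 2 — apply |x|_p = p^{-v_p(x)} = 17^{3} = 4913.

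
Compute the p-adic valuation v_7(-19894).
v_7(-19894) = 3

v_7(n) is the largest exponent k such that 7^k divides n. Factor out: -19894 = -7^3 · 58. (Sign doesn't affect v_p.) So v_7(-19894) = 3.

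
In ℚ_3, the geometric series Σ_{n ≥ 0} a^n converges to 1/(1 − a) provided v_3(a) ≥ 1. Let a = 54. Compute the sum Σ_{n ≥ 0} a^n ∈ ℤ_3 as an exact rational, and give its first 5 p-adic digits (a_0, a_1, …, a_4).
Σ a^n = 1/(1 − a) = -1/53;  first 5 digits = (1, 0, 0, 2, 0)

v_3(a) = 3 ≥ 1, so the series converges in ℤ_3 to 1/(1 − a) = 1/(1 − 54) = -1/53. Expand this rational in ℤ_3: compute digits iteratively via d_i = x_i mod 3, x_{i+1} = (x_i − d_i)/3. The first 5 digits are (1, 0, 0, 2, 0).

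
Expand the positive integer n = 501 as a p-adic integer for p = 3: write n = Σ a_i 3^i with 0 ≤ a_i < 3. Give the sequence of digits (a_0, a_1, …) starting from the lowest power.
(a_0, a_1, …) = (0, 2, 1, 0, 0, 2)

Repeated division by 3 gives the digits low-to-high: 501 = 2·3^1 + 1·3^2 + 2·3^5. Digit sequence: (0, 2, 1, 0, 0, 2).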